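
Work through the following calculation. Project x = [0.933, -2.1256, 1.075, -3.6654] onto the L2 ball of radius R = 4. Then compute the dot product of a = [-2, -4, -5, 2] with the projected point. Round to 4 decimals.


Step 1: Compute ||x|| (intermediates to 6 decimals).
||x|| = sqrt(0.933^2 + (-2.1256)^2 + 1.075^2 + (-3.6654)^2) = 4.469837
Step 2: Project.
Since ||x|| > R, scale = R/||x|| = 4/4.469837 = 0.894887, proj(x) = scale * x
proj(x) = [0.83493, -1.902172, 0.962004, -3.280119]
Step 3: Dot product.
a^T * proj(x) = -2*0.83493 - 4*(-1.902172) - 5*0.962004 + 2*(-3.280119) = -5.4314


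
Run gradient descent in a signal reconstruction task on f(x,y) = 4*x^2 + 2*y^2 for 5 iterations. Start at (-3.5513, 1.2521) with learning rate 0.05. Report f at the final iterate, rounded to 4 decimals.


Gradient descent on f(x,y) = 4*x^2 + 2*y^2.
Starting point: (-3.5513, 1.2521), alpha = 0.05
Step 1: grad_x = 2*4*-3.5513 = -28.4104, grad_y = 2*2*1.2521 = 5.0084
  x_1 = -3.5513 - 0.05*-28.4104 = -2.1308
  y_1 = 1.2521 - 0.05*5.0084 = 1.0017
Step 2: grad_x = 2*4*-2.1308 = -17.0462, grad_y = 2*2*1.0017 = 4.0067
  x_2 = -2.1308 - 0.05*-17.0462 = -1.2785
  y_2 = 1.0017 - 0.05*4.0067 = 0.8013
Step 3: grad_x = 2*4*-1.2785 = -10.2277, grad_y = 2*2*0.8013 = 3.2054
  x_3 = -1.2785 - 0.05*-10.2277 = -0.7671
  y_3 = 0.8013 - 0.05*3.2054 = 0.6411
Step 4: grad_x = 2*4*-0.7671 = -6.1366, grad_y = 2*2*0.6411 = 2.5643
  x_4 = -0.7671 - 0.05*-6.1366 = -0.4602
  y_4 = 0.6411 - 0.05*2.5643 = 0.5129
Step 5: grad_x = 2*4*-0.4602 = -3.682, grad_y = 2*2*0.5129 = 2.0514
  x_5 = -0.4602 - 0.05*-3.682 = -0.2761
  y_5 = 0.5129 - 0.05*2.0514 = 0.4103
f(-0.2761, 0.4103) = 4*(-0.2761)^2 + 2*0.4103^2 = 0.6417


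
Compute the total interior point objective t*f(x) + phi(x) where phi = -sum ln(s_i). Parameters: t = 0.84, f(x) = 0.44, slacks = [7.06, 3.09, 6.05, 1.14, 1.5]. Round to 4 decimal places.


Step 1: Compute log-barrier.
ln values: [1.9544, 1.1282, 1.8001, 0.131, 0.4055]
phi = -(1.9544 + 1.1282 + 1.8001 + 0.131 + 0.4055) = -5.4192
Step 2: Compute augmented objective.
t*f(x) = 0.84*0.44 = 0.3696
Total = 0.3696 - 5.4192 = -5.0496


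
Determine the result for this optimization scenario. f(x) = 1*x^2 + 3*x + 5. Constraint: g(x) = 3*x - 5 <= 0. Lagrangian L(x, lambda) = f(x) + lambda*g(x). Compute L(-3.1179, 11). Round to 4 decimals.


Step 1: Evaluate f(x).
f(-3.1179) = 1*(-3.1179)^2 + 3*(-3.1179) + 5 = 5.3676
Step 2: Evaluate g(x).
g(-3.1179) = 3*-3.1179 - 5 = -14.3537
Step 3: Compute Lagrangian.
L = 5.3676 + 11*-14.3537 = -152.5231


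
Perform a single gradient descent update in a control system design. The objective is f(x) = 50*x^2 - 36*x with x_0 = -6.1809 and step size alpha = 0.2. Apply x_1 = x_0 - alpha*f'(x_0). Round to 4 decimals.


We compute the gradient at x_0 and apply the update.
f'(x) = 100*x - 36
f'(-6.1809) = 100*-6.1809 - 36 = -654.09
x_1 = -6.1809 - 0.2*-654.09 = 124.6371


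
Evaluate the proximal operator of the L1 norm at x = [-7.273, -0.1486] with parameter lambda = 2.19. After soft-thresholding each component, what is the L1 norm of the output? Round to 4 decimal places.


Soft-thresholding with lambda = 2.19:
prox(-7.273) = sign(-7.273)*max(|-7.273| - 2.19, 0) = -5.083
prox(-0.1486) = sign(-0.1486)*max(|-0.1486| - 2.19, 0) = 0.0
prox(x) = [-5.083, 0.0]
||prox(x)||_1 = 5.083 + 0.0 = 5.083


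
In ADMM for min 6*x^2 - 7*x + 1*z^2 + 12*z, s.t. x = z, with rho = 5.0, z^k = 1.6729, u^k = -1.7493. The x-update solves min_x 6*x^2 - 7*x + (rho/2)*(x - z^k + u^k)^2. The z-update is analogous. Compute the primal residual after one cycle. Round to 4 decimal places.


ADMM iteration with rho = 5.0, z^k = 1.6729, u^k = -1.7493
Step 1: x-update.
Minimize 6*x^2 - 7*x + (5.0/2)*(x - 1.6729 - 1.7493)^2
FOC: (2*6 + 5.0)*x = 7 + 5.0*(1.6729 + 1.7493)
x^{k+1} = 1.4183
Step 2: z-update.
Minimize 1*z^2 + 12*z + (5.0/2)*(1.4183 - z - 1.7493)^2
FOC: (2*1 + 5.0)*z = -12 + 5.0*(1.4183 - 1.7493)
z^{k+1} = -1.9507
Step 3: u-update.
u^{k+1} = -1.7493 + 1.4183 + 1.9507 = 1.6197
Step 4: Primal residual = |1.4183 + 1.9507| = 3.369


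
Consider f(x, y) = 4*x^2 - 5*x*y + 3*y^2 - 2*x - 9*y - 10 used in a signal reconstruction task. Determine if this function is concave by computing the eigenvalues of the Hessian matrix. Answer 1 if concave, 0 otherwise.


The Hessian of f(x,y) = 4*x^2 - 5*x*y + 3*y^2 - 2*x - 9*y - 10 is:
H = [[8, -5], [-5, 6]]
Trace = 8 + 6 = 14
Determinant = 8*6 - (-5)^2 = 23
Discriminant = (14)^2 - 4*23 = 104.0
Eigenvalues: lambda_1 = 1.901, lambda_2 = 12.099
The function is not concave.

0


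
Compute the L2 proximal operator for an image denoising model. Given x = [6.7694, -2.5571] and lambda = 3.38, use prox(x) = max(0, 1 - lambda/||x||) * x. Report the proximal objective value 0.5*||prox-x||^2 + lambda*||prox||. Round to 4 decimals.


Step 1: Compute ||x||.
||x|| = 7.2363
Step 2: Compute scaling factor.
scale = max(0, 1 - 3.38/7.2363) = 0.5329
Step 3: prox(x) = [3.6075, -1.3627]
||prox(x)|| = 3.8563
Step 4: Proximal objective.
0.5*||prox-x||^2 = 5.7122
lambda*||prox|| = 13.0343
Total = 18.7464


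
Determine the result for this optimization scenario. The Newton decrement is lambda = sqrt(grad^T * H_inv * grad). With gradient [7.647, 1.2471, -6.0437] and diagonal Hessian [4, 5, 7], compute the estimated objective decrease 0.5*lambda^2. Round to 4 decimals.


Step 1: H is diagonal, so H^(-1) * g = [1.9118, 0.2494, -0.8634].
Step 2: g^T H^(-1) g = sum_i g_i^2 / H_ii
  = (7.647)^2/4 + (1.2471)^2/5 + (-6.0437)^2/7
  = 14.6192 + 0.3111 + 5.218 = 20.1482
Step 3: Objective decrease = 0.5 * g^T H^(-1) g = 10.0741


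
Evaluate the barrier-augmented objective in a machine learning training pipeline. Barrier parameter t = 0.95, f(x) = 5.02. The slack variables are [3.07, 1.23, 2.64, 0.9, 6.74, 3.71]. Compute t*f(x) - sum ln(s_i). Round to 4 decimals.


Step 1: Compute log-barrier.
ln values: [1.1217, 0.207, 0.9708, -0.1054, 1.9081, 1.311]
phi = -(1.1217 + 0.207 + 0.9708 - 0.1054 + 1.9081 + 1.311) = -5.4132
Step 2: Compute augmented objective.
t*f(x) = 0.95*5.02 = 4.769
Total = 4.769 - 5.4132 = -0.6442


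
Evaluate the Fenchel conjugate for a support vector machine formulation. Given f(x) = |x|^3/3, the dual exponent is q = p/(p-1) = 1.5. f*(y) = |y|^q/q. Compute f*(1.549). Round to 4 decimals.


The conjugate exponent q satisfies 1/p + 1/q = 1.
p = 3, so q = 3/(3 - 1) = 1.5
|y|^q = 1.549^1.5 = 1.9279
f*(1.549) = 1.9279 / 1.5 = 1.2852


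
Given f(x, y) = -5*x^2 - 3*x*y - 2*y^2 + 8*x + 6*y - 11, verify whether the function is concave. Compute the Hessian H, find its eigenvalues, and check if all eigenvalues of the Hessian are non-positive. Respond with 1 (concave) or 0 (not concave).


The Hessian of f(x,y) = -5*x^2 - 3*x*y - 2*y^2 + 8*x + 6*y - 11 is:
H = [[-10, -3], [-3, -4]]
Trace = -10 - 4 = -14
Determinant = -10*-4 - (-3)^2 = 31
Discriminant = (-14)^2 - 4*31 = 72.0
Eigenvalues: lambda_1 = -11.2426, lambda_2 = -2.7574
The function is concave.

1


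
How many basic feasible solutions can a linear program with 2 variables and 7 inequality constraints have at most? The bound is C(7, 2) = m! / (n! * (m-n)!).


Each vertex corresponds to some choice of n active constraints out of m, so the number of vertices is at most C(m, n) = m! / (n!(m-n)!).
m = 7, n = 2
Numerator: 7 * 6
Denominator: 2! = 2
C(7, 2) = 21


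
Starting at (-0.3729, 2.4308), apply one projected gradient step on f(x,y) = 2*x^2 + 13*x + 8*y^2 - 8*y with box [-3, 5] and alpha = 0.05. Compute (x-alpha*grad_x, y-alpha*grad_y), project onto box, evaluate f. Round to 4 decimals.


Step 1: Compute gradient at (-0.3729, 2.4308).
grad_x = 2*2*-0.3729 + 13 = 11.5084
grad_y = 2*8*2.4308 - 8 = 30.8928
Step 2: Gradient step.
x_raw = -0.3729 - 0.05*11.5084 = -0.9483
y_raw = 2.4308 - 0.05*30.8928 = 0.8862
Step 3: Project onto [-3, 5].
x_proj = clip(-0.9483) = -0.9483
y_proj = clip(0.8862) = 0.8862
Step 4: Evaluate f.
f(-0.9483, 0.8862) = -11.3366


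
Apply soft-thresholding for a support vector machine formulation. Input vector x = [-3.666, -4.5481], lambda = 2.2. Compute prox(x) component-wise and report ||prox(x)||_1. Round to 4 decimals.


Soft-thresholding with lambda = 2.2:
prox(-3.666) = sign(-3.666)*max(|-3.666| - 2.2, 0) = -1.466
prox(-4.5481) = sign(-4.5481)*max(|-4.5481| - 2.2, 0) = -2.3481
prox(x) = [-1.466, -2.3481]
||prox(x)||_1 = 1.466 + 2.3481 = 3.8141


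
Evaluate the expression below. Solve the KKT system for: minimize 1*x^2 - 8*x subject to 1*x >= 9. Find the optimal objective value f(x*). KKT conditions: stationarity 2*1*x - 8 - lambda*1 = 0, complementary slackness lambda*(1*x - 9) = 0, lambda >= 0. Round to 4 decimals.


Step 1: Try lambda = 0 (constraint inactive).
x_unc = 8/(2*1) = 4.0
Check: 1*4.0 = 4.0 < 9 -- violated!
Step 2: Constraint must be active: 1*x = 9
x* = 9/1 = 9.0
lambda = (2*1*9.0 - 8)/1 = 10.0
Step 3: Compute optimal value.
f(x*) = 1*9.0^2 - 8*9.0 = 9.0


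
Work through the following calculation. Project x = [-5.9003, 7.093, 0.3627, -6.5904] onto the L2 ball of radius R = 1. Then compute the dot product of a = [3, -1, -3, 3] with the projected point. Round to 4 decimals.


Step 1: Compute ||x|| (intermediates to 6 decimals).
||x|| = sqrt((-5.9003)^2 + 7.093^2 + 0.3627^2 + (-6.5904)^2) = 11.344122
Step 2: Project.
Since ||x|| > R, scale = R/||x|| = 1/11.344122 = 0.088151, proj(x) = scale * x
proj(x) = [-0.520117, 0.625255, 0.031972, -0.58095]
Step 3: Dot product.
a^T * proj(x) = 3*(-0.520117) - 1*0.625255 - 3*0.031972 + 3*(-0.58095) = -4.0244


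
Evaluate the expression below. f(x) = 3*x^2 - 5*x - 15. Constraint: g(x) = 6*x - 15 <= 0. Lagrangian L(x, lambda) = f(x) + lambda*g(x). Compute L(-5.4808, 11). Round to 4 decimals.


Step 1: Evaluate f(x).
f(-5.4808) = 3*(-5.4808)^2 - 5*(-5.4808) - 15 = 102.5215
Step 2: Evaluate g(x).
g(-5.4808) = 6*-5.4808 - 15 = -47.8848
Step 3: Compute Lagrangian.
L = 102.5215 + 11*-47.8848 = -424.2113


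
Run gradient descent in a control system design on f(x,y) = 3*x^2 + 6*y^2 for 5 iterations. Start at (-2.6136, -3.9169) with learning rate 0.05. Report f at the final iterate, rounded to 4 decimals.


Gradient descent on f(x,y) = 3*x^2 + 6*y^2.
Starting point: (-2.6136, -3.9169), alpha = 0.05
Step 1: grad_x = 2*3*-2.6136 = -15.6816, grad_y = 2*6*-3.9169 = -47.0028
  x_1 = -2.6136 - 0.05*-15.6816 = -1.8295
  y_1 = -3.9169 - 0.05*-47.0028 = -1.5668
Step 2: grad_x = 2*3*-1.8295 = -10.9771, grad_y = 2*6*-1.5668 = -18.8011
  x_2 = -1.8295 - 0.05*-10.9771 = -1.2807
  y_2 = -1.5668 - 0.05*-18.8011 = -0.6267
Step 3: grad_x = 2*3*-1.2807 = -7.684, grad_y = 2*6*-0.6267 = -7.5204
  x_3 = -1.2807 - 0.05*-7.684 = -0.8965
  y_3 = -0.6267 - 0.05*-7.5204 = -0.2507
Step 4: grad_x = 2*3*-0.8965 = -5.3788, grad_y = 2*6*-0.2507 = -3.0082
  x_4 = -0.8965 - 0.05*-5.3788 = -0.6275
  y_4 = -0.2507 - 0.05*-3.0082 = -0.1003
Step 5: grad_x = 2*3*-0.6275 = -3.7652, grad_y = 2*6*-0.1003 = -1.2033
  x_5 = -0.6275 - 0.05*-3.7652 = -0.4393
  y_5 = -0.1003 - 0.05*-1.2033 = -0.0401
f(-0.4393, -0.0401) = 3*(-0.4393)^2 + 6*(-0.0401)^2 = 0.5885


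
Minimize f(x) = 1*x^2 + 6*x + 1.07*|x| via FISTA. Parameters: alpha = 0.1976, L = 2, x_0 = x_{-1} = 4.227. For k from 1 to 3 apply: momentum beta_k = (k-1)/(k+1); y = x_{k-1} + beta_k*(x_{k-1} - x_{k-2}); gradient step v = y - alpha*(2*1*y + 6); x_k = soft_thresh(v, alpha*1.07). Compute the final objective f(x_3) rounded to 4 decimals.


FISTA on f(x) = 1*x^2 + 6*x + 1.07*|x|
L = 2, alpha = 0.1976
Iteration 1: beta = 0.0, y = 4.227 + 0.0*(4.227 - 4.227) = 4.227
  grad(y) = 14.454, v = y - alpha*grad = 1.3709
  prox(v) = soft_thresh(1.3709, 0.2114) = 1.1595
Iteration 2: beta = 0.3333, y = 1.1595 + 0.3333*(1.1595 - 4.227) = 0.1369
  grad(y) = 6.2739, v = y - alpha*grad = -1.1028
  prox(v) = soft_thresh(-1.1028, 0.2114) = -0.8913
Iteration 3: beta = 0.5, y = -0.8913 + 0.5*(-0.8913 - 1.1595) = -1.9167
  grad(y) = 2.1665, v = y - alpha*grad = -2.3448
  prox(v) = soft_thresh(-2.3448, 0.2114) = -2.1334
f(x_3) = 1*(-2.1334)^2 + 6*(-2.1334) + 1.07*|-2.1334| = -5.9663


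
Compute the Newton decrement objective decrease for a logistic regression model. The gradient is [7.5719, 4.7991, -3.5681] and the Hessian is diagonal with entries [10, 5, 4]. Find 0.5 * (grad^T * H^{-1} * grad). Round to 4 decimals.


Step 1: H is diagonal, so H^(-1) * g = [0.7572, 0.9598, -0.892].
Step 2: g^T H^(-1) g = sum_i g_i^2 / H_ii
  = (7.5719)^2/10 + (4.7991)^2/5 + (-3.5681)^2/4
  = 5.7334 + 4.6063 + 3.1828 = 13.5225
Step 3: Objective decrease = 0.5 * g^T H^(-1) g = 6.7612


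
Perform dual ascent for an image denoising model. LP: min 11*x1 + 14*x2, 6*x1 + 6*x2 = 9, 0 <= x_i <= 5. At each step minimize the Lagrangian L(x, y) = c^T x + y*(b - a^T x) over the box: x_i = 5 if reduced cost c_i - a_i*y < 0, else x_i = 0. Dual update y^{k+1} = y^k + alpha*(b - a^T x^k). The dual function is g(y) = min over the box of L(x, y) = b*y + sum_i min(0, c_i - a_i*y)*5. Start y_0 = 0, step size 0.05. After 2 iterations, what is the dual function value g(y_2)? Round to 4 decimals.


Dual ascent for LP: min 11*x1 + 14*x2, 6*x1 + 6*x2 = 9, 0 <= x_i <= 5
Step 1: y^k = 0.0, reduced costs: (11.0, 14.0)
  x^k = (0.0, 0.0), subgradient = b - a^T x = 9.0
  y^{k+1} = 0.0 + 0.05*9.0 = 0.45
Step 2: y^k = 0.45, reduced costs: (8.3, 11.3)
  x^k = (0.0, 0.0), subgradient = b - a^T x = 9.0
  y^{k+1} = 0.45 + 0.05*9.0 = 0.9
Dual objective at y_2 = 0.9: reduced costs (5.6, 8.6), box minimizer x = (0.0, 0.0)
g(y_2) = b*y + (c1 - a1*y)*x1 + (c2 - a2*y)*x2 = 9*0.9 + 5.6*0.0 + 8.6*0.0 = 8.1 + 0.0 + 0.0 = 8.1


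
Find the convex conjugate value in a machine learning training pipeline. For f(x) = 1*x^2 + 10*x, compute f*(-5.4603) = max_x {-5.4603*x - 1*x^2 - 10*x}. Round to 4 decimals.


f*(y) = sup_x {y*x - a*x^2 - b*x} = sup_x {(y-b)*x - a*x^2}
FOC: (y - b) - 2a*x = 0 => x* = (y - b)/(2a)
x* = (-5.4603 - 10)/(2*1) = -7.7302
f*(-5.4603) = (y-b)^2/(4a) = (-5.4603 - 10)^2/(4*1)
= 239.0209/4 = 59.7552


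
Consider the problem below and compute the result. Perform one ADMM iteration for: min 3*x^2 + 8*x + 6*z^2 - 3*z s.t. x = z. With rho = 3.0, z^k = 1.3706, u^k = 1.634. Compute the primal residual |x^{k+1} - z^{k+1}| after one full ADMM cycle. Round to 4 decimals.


ADMM iteration with rho = 3.0, z^k = 1.3706, u^k = 1.634
Step 1: x-update.
Minimize 3*x^2 + 8*x + (3.0/2)*(x - 1.3706 + 1.634)^2
FOC: (2*3 + 3.0)*x = -8 + 3.0*(1.3706 - 1.634)
x^{k+1} = -0.9767
Step 2: z-update.
Minimize 6*z^2 - 3*z + (3.0/2)*(-0.9767 - z + 1.634)^2
FOC: (2*6 + 3.0)*z = 3 + 3.0*(-0.9767 + 1.634)
z^{k+1} = 0.3315
Step 3: u-update.
u^{k+1} = 1.634 - 0.9767 - 0.3315 = 0.3258
Step 4: Primal residual = |-0.9767 - 0.3315| = 1.3082


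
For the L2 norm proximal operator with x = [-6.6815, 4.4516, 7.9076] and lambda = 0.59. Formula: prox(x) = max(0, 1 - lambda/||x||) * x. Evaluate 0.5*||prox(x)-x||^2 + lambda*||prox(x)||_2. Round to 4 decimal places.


Step 1: Compute ||x||.
||x|| = 11.269
Step 2: Compute scaling factor.
scale = max(0, 1 - 0.59/11.269) = 0.9476
Step 3: prox(x) = [-6.3317, 4.2185, 7.4936]
||prox(x)|| = 10.679
Step 4: Proximal objective.
0.5*||prox-x||^2 = 0.1741
lambda*||prox|| = 6.3006
Total = 6.4746


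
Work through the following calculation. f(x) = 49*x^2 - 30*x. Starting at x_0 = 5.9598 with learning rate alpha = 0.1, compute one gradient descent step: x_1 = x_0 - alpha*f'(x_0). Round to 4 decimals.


We compute the gradient at x_0 and apply the update.
f'(x) = 98*x - 30
f'(5.9598) = 98*5.9598 - 30 = 554.0604
x_1 = 5.9598 - 0.1*554.0604 = -49.4462


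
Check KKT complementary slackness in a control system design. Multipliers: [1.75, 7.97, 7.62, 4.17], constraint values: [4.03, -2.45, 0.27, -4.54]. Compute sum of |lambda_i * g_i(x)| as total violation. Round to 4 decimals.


KKT complementary slackness check:
lambda_1 * g_1 = 1.75 * 4.03 = 7.0525
lambda_2 * g_2 = 7.97 * -2.45 = -19.5265
lambda_3 * g_3 = 7.62 * 0.27 = 2.0574
lambda_4 * g_4 = 4.17 * -4.54 = -18.9318
Total violation = 7.0525 + 19.5265 + 2.0574 + 18.9318 = 47.5682


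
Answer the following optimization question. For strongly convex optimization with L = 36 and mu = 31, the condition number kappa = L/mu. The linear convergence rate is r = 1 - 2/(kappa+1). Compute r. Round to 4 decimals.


Step 1: Compute the condition number.
kappa = L/mu = 36/31 = 1.1613
Step 2: Compute the convergence rate.
r = 1 - 2/(kappa + 1) = 1 - 2*mu/(L + mu) = (L - mu)/(L + mu) = 5/67 = 0.0746


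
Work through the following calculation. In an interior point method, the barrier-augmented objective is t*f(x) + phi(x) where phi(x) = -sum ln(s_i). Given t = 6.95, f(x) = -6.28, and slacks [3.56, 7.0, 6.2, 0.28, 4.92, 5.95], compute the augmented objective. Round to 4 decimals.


Step 1: Compute log-barrier.
ln values: [1.2698, 1.9459, 1.8245, -1.273, 1.5933, 1.7834]
phi = -(1.2698 + 1.9459 + 1.8245 - 1.273 + 1.5933 + 1.7834) = -7.144
Step 2: Compute augmented objective.
t*f(x) = 6.95*-6.28 = -43.646
Total = -43.646 - 7.144 = -50.79


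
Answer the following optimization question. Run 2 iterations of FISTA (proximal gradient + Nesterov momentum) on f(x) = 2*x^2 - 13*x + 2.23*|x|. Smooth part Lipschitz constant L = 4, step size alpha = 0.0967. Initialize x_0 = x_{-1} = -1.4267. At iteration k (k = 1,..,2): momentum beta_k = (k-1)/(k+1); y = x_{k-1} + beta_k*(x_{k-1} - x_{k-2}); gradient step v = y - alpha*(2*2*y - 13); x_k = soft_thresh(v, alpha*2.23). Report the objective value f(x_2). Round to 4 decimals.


FISTA on f(x) = 2*x^2 - 13*x + 2.23*|x|
L = 4, alpha = 0.0967
Iteration 1: beta = 0.0, y = -1.4267 + 0.0*(-1.4267 + 1.4267) = -1.4267
  grad(y) = -18.7068, v = y - alpha*grad = 0.3822
  prox(v) = soft_thresh(0.3822, 0.2156) = 0.1666
Iteration 2: beta = 0.3333, y = 0.1666 + 0.3333*(0.1666 + 1.4267) = 0.6977
  grad(y) = -10.2092, v = y - alpha*grad = 1.6849
  prox(v) = soft_thresh(1.6849, 0.2156) = 1.4693
f(x_2) = 2*1.4693^2 - 13*1.4693 + 2.23*|1.4693| = -11.5066


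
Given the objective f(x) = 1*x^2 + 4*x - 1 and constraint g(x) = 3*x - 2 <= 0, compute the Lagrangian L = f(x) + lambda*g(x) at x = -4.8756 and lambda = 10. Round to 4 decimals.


Step 1: Evaluate f(x).
f(-4.8756) = 1*(-4.8756)^2 + 4*(-4.8756) - 1 = 3.2691
Step 2: Evaluate g(x).
g(-4.8756) = 3*-4.8756 - 2 = -16.6268
Step 3: Compute Lagrangian.
L = 3.2691 + 10*-16.6268 = -162.9989


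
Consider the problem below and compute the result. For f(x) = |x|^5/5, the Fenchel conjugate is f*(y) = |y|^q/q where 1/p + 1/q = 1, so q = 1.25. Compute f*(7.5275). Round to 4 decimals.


The conjugate exponent q satisfies 1/p + 1/q = 1.
p = 5, so q = 5/(5 - 1) = 1.25
|y|^q = 7.5275^1.25 = 12.4685
f*(7.5275) = 12.4685 / 1.25 = 9.9748


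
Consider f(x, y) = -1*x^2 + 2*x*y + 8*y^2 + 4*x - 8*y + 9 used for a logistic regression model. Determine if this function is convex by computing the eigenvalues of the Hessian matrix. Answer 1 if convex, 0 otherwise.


The Hessian of f(x,y) = -1*x^2 + 2*x*y + 8*y^2 + 4*x - 8*y + 9 is:
H = [[-2, 2], [2, 16]]
Trace = -2 + 16 = 14
Determinant = -2*16 - (2)^2 = -36
Discriminant = (14)^2 - 4*-36 = 340.0
Eigenvalues: lambda_1 = -2.2195, lambda_2 = 16.2195
The function is not convex.

0


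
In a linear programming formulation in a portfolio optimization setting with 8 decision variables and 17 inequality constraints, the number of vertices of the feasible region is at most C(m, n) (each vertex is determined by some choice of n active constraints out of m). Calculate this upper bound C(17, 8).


Each vertex corresponds to some choice of n active constraints out of m, so the number of vertices is at most C(m, n) = m! / (n!(m-n)!).
m = 17, n = 8
Numerator: 17 * 16 * 15 * 14 * 13 * 12 * 11 * 10
Denominator: 8! = 40320
C(17, 8) = 24310


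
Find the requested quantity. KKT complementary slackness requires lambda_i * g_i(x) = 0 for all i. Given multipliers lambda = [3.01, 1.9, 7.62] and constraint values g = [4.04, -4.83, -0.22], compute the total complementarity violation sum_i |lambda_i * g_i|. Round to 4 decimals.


KKT complementary slackness check:
lambda_1 * g_1 = 3.01 * 4.04 = 12.1604
lambda_2 * g_2 = 1.9 * -4.83 = -9.177
lambda_3 * g_3 = 7.62 * -0.22 = -1.6764
Total violation = 12.1604 + 9.177 + 1.6764 = 23.0138


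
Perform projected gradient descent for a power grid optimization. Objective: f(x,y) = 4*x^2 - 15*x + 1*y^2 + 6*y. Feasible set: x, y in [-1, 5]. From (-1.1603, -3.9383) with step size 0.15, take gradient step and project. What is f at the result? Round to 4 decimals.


Step 1: Compute gradient at (-1.1603, -3.9383).
grad_x = 2*4*-1.1603 - 15 = -24.2824
grad_y = 2*1*-3.9383 + 6 = -1.8766
Step 2: Gradient step.
x_raw = -1.1603 - 0.15*-24.2824 = 2.4821
y_raw = -3.9383 - 0.15*-1.8766 = -3.6568
Step 3: Project onto [-1, 5].
x_proj = clip(2.4821) = 2.4821
y_proj = clip(-3.6568) = -1.0
Step 4: Evaluate f.
f(2.4821, -1.0) = -17.5884


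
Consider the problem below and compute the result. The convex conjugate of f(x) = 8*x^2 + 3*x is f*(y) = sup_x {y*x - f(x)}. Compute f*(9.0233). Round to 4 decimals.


f*(y) = sup_x {y*x - a*x^2 - b*x} = sup_x {(y-b)*x - a*x^2}
FOC: (y - b) - 2a*x = 0 => x* = (y - b)/(2a)
x* = (9.0233 - 3)/(2*8) = 0.3765
f*(9.0233) = (y-b)^2/(4a) = (9.0233 - 3)^2/(4*8)
= 36.2801/32 = 1.1338


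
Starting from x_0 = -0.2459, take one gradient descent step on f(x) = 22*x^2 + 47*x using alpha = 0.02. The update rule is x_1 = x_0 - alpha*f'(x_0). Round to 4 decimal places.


We compute the gradient at x_0 and apply the update.
f'(x) = 44*x + 47
f'(-0.2459) = 44*-0.2459 + 47 = 36.1804
x_1 = -0.2459 - 0.02*36.1804 = -0.9695


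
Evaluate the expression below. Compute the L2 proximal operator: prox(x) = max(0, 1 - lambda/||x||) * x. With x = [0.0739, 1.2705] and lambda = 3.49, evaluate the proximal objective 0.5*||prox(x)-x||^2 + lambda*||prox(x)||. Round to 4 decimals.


Step 1: Compute ||x||.
||x|| = 1.2726
Step 2: Compute scaling factor.
scale = max(0, 1 - 3.49/1.2726) = 0.0
Step 3: prox(x) = [0.0, 0.0]
||prox(x)|| = 0.0
Step 4: Proximal objective.
0.5*||prox-x||^2 = 0.8098
lambda*||prox|| = 0.0
Total = 0.8098


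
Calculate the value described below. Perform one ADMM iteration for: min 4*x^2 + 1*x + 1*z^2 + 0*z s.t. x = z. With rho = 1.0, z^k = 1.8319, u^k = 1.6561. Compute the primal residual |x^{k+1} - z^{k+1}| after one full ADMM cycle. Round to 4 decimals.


ADMM iteration with rho = 1.0, z^k = 1.8319, u^k = 1.6561
Step 1: x-update.
Minimize 4*x^2 + 1*x + (1.0/2)*(x - 1.8319 + 1.6561)^2
FOC: (2*4 + 1.0)*x = -1 + 1.0*(1.8319 - 1.6561)
x^{k+1} = -0.0916
Step 2: z-update.
Minimize 1*z^2 + 0*z + (1.0/2)*(-0.0916 - z + 1.6561)^2
FOC: (2*1 + 1.0)*z = 0 + 1.0*(-0.0916 + 1.6561)
z^{k+1} = 0.5215
Step 3: u-update.
u^{k+1} = 1.6561 - 0.0916 - 0.5215 = 1.043
Step 4: Primal residual = |-0.0916 - 0.5215| = 0.6131


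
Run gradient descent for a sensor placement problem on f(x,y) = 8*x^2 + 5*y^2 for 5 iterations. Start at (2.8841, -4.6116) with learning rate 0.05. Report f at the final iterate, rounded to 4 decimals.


Gradient descent on f(x,y) = 8*x^2 + 5*y^2.
Starting point: (2.8841, -4.6116), alpha = 0.05
Step 1: grad_x = 2*8*2.8841 = 46.1456, grad_y = 2*5*-4.6116 = -46.116
  x_1 = 2.8841 - 0.05*46.1456 = 0.5768
  y_1 = -4.6116 - 0.05*-46.116 = -2.3058
Step 2: grad_x = 2*8*0.5768 = 9.2291, grad_y = 2*5*-2.3058 = -23.058
  x_2 = 0.5768 - 0.05*9.2291 = 0.1154
  y_2 = -2.3058 - 0.05*-23.058 = -1.1529
Step 3: grad_x = 2*8*0.1154 = 1.8458, grad_y = 2*5*-1.1529 = -11.529
  x_3 = 0.1154 - 0.05*1.8458 = 0.0231
  y_3 = -1.1529 - 0.05*-11.529 = -0.5765
Step 4: grad_x = 2*8*0.0231 = 0.3692, grad_y = 2*5*-0.5765 = -5.7645
  x_4 = 0.0231 - 0.05*0.3692 = 0.0046
  y_4 = -0.5765 - 0.05*-5.7645 = -0.2882
Step 5: grad_x = 2*8*0.0046 = 0.0738, grad_y = 2*5*-0.2882 = -2.8823
  x_5 = 0.0046 - 0.05*0.0738 = 0.0009
  y_5 = -0.2882 - 0.05*-2.8823 = -0.1441
f(0.0009, -0.1441) = 8*0.0009^2 + 5*(-0.1441)^2 = 0.1038


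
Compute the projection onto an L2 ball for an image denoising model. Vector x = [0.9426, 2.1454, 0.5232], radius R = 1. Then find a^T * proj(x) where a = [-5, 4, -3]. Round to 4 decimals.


Step 1: Compute ||x|| (intermediates to 6 decimals).
||x|| = sqrt(0.9426^2 + 2.1454^2 + 0.5232^2) = 2.401036
Step 2: Project.
Since ||x|| > R, scale = R/||x|| = 1/2.401036 = 0.416487, proj(x) = scale * x
proj(x) = [0.392581, 0.893531, 0.217906]
Step 3: Dot product.
a^T * proj(x) = -5*0.392581 + 4*0.893531 - 3*0.217906 = 0.9575


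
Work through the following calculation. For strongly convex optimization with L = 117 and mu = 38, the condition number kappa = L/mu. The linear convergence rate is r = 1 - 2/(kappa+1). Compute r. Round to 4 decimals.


Step 1: Compute the condition number.
kappa = L/mu = 117/38 = 3.0789
Step 2: Compute the convergence rate.
r = 1 - 2/(kappa + 1) = 1 - 2*mu/(L + mu) = (L - mu)/(L + mu) = 79/155 = 0.5097


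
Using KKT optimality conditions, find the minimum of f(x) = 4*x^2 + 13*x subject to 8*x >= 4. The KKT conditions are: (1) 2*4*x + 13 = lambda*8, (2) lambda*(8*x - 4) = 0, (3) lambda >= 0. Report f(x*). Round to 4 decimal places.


Step 1: Try lambda = 0 (constraint inactive).
x_unc = -13/(2*4) = -1.625
Check: 8*-1.625 = -13.0 < 4 -- violated!
Step 2: Constraint must be active: 8*x = 4
x* = 4/8 = 0.5
lambda = (2*4*0.5 + 13)/8 = 2.125
Step 3: Compute optimal value.
f(x*) = 4*0.5^2 + 13*0.5 = 7.5


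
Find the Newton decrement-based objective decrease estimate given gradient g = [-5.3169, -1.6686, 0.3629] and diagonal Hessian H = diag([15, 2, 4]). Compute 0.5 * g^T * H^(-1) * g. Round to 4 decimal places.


Step 1: H is diagonal, so H^(-1) * g = [-0.3545, -0.8343, 0.0907].
Step 2: g^T H^(-1) g = sum_i g_i^2 / H_ii
  = (-5.3169)^2/15 + (-1.6686)^2/2 + (0.3629)^2/4
  = 1.8846 + 1.3921 + 0.0329 = 3.3097
Step 3: Objective decrease = 0.5 * g^T H^(-1) g = 1.6548


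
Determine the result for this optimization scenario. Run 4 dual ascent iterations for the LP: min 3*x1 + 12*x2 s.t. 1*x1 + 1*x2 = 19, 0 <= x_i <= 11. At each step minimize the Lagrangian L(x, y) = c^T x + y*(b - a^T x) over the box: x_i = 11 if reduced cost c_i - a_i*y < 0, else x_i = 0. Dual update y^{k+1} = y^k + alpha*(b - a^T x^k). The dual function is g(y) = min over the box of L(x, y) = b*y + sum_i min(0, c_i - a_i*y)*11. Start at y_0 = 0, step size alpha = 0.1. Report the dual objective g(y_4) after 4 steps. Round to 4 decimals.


Dual ascent for LP: min 3*x1 + 12*x2, 1*x1 + 1*x2 = 19, 0 <= x_i <= 11
Step 1: y^k = 0.0, reduced costs: (3.0, 12.0)
  x^k = (0.0, 0.0), subgradient = b - a^T x = 19.0
  y^{k+1} = 0.0 + 0.1*19.0 = 1.9
Step 2: y^k = 1.9, reduced costs: (1.1, 10.1)
  x^k = (0.0, 0.0), subgradient = b - a^T x = 19.0
  y^{k+1} = 1.9 + 0.1*19.0 = 3.8
Step 3: y^k = 3.8, reduced costs: (-0.8, 8.2)
  x^k = (11.0, 0.0), subgradient = b - a^T x = 8.0
  y^{k+1} = 3.8 + 0.1*8.0 = 4.6
Step 4: y^k = 4.6, reduced costs: (-1.6, 7.4)
  x^k = (11.0, 0.0), subgradient = b - a^T x = 8.0
  y^{k+1} = 4.6 + 0.1*8.0 = 5.4
Dual objective at y_4 = 5.4: reduced costs (-2.4, 6.6), box minimizer x = (11.0, 0.0)
g(y_4) = b*y + (c1 - a1*y)*x1 + (c2 - a2*y)*x2 = 19*5.4 + (-2.4)*11.0 + 6.6*0.0 = 102.6 - 26.4 + 0.0 = 76.2


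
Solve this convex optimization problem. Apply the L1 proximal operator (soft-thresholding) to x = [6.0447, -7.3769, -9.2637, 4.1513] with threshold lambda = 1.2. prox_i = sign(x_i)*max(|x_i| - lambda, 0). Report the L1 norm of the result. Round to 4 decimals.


Soft-thresholding with lambda = 1.2:
prox(6.0447) = sign(6.0447)*max(|6.0447| - 1.2, 0) = 4.8447
prox(-7.3769) = sign(-7.3769)*max(|-7.3769| - 1.2, 0) = -6.1769
prox(-9.2637) = sign(-9.2637)*max(|-9.2637| - 1.2, 0) = -8.0637
prox(4.1513) = sign(4.1513)*max(|4.1513| - 1.2, 0) = 2.9513
prox(x) = [4.8447, -6.1769, -8.0637, 2.9513]
||prox(x)||_1 = 4.8447 + 6.1769 + 8.0637 + 2.9513 = 22.0366


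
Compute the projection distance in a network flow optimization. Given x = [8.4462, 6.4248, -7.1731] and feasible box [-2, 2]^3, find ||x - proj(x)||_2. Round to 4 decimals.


Project each component onto [-2, 2].
clip(8.4462) = 2.0, clip(6.4248) = 2.0, clip(-7.1731) = -2.0
Projection = [2.0, 2.0, -2.0]
Squared diffs: [41.5535, 19.5789, 26.761]
Distance = sqrt(87.8934) = 9.3751


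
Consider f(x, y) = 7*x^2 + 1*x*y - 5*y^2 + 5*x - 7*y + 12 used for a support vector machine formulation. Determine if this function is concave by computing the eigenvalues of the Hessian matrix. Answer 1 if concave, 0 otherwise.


The Hessian of f(x,y) = 7*x^2 + 1*x*y - 5*y^2 + 5*x - 7*y + 12 is:
H = [[14, 1], [1, -10]]
Trace = 14 - 10 = 4
Determinant = 14*-10 - (1)^2 = -141
Discriminant = (4)^2 - 4*-141 = 580.0
Eigenvalues: lambda_1 = -10.0416, lambda_2 = 14.0416
The function is not concave.

0


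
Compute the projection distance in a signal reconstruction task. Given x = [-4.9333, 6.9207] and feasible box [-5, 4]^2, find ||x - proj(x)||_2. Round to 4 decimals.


Project each component onto [-5, 4].
clip(-4.9333) = -4.9333, clip(6.9207) = 4.0
Projection = [-4.9333, 4.0]
Squared diffs: [0.0, 8.5305]
Distance = sqrt(8.5305) = 2.9207


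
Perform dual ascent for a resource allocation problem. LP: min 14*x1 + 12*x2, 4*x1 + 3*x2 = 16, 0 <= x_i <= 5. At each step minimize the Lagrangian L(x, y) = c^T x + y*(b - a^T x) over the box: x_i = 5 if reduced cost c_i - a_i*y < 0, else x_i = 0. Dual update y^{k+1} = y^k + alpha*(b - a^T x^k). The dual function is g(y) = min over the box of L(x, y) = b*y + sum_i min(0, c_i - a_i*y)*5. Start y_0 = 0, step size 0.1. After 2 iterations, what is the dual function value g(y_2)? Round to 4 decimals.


Dual ascent for LP: min 14*x1 + 12*x2, 4*x1 + 3*x2 = 16, 0 <= x_i <= 5
Step 1: y^k = 0.0, reduced costs: (14.0, 12.0)
  x^k = (0.0, 0.0), subgradient = b - a^T x = 16.0
  y^{k+1} = 0.0 + 0.1*16.0 = 1.6
Step 2: y^k = 1.6, reduced costs: (7.6, 7.2)
  x^k = (0.0, 0.0), subgradient = b - a^T x = 16.0
  y^{k+1} = 1.6 + 0.1*16.0 = 3.2
Dual objective at y_2 = 3.2: reduced costs (1.2, 2.4), box minimizer x = (0.0, 0.0)
g(y_2) = b*y + (c1 - a1*y)*x1 + (c2 - a2*y)*x2 = 16*3.2 + 1.2*0.0 + 2.4*0.0 = 51.2 + 0.0 + 0.0 = 51.2


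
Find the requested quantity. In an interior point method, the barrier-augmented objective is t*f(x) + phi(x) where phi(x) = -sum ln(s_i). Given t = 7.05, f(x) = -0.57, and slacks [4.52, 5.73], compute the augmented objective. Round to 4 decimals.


Step 1: Compute log-barrier.
ln values: [1.5085, 1.7457]
phi = -(1.5085 + 1.7457) = -3.2542
Step 2: Compute augmented objective.
t*f(x) = 7.05*-0.57 = -4.0185
Total = -4.0185 - 3.2542 = -7.2727


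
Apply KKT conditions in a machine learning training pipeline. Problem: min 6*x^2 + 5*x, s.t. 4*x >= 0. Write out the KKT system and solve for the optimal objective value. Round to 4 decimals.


Step 1: Try lambda = 0 (constraint inactive).
x_unc = -5/(2*6) = -0.4167
Check: 4*-0.4167 = -1.6668 < 0 -- violated!
Step 2: Constraint must be active: 4*x = 0
x* = 0/4 = 0.0
lambda = (2*6*0.0 + 5)/4 = 1.25
Step 3: Compute optimal value.
f(x*) = 6*0.0^2 + 5*0.0 = 0.0


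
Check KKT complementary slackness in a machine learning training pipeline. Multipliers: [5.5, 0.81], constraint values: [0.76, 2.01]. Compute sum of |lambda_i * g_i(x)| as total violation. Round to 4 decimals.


KKT complementary slackness check:
lambda_1 * g_1 = 5.5 * 0.76 = 4.18
lambda_2 * g_2 = 0.81 * 2.01 = 1.6281
Total violation = 4.18 + 1.6281 = 5.8081


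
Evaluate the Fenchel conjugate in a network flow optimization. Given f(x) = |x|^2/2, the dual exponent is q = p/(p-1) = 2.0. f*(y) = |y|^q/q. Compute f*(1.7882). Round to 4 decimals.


The conjugate exponent q satisfies 1/p + 1/q = 1.
p = 2, so q = 2/(2 - 1) = 2.0
|y|^q = 1.7882^2.0 = 3.1977
f*(1.7882) = 3.1977 / 2.0 = 1.5988


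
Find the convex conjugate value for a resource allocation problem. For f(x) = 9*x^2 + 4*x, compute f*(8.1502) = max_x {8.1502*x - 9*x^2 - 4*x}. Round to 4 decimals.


f*(y) = sup_x {y*x - a*x^2 - b*x} = sup_x {(y-b)*x - a*x^2}
FOC: (y - b) - 2a*x = 0 => x* = (y - b)/(2a)
x* = (8.1502 - 4)/(2*9) = 0.2306
f*(8.1502) = (y-b)^2/(4a) = (8.1502 - 4)^2/(4*9)
= 17.2242/36 = 0.4784


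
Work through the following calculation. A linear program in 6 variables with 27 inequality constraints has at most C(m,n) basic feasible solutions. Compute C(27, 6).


Each vertex corresponds to some choice of n active constraints out of m, so the number of vertices is at most C(m, n) = m! / (n!(m-n)!).
m = 27, n = 6
Numerator: 27 * 26 * 25 * 24 * 23 * 22
Denominator: 6! = 720
C(27, 6) = 296010


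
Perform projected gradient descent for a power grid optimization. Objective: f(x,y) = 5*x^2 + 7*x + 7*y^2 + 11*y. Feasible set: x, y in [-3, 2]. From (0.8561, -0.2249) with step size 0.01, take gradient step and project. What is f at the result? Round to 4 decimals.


Step 1: Compute gradient at (0.8561, -0.2249).
grad_x = 2*5*0.8561 + 7 = 15.561
grad_y = 2*7*-0.2249 + 11 = 7.8514
Step 2: Gradient step.
x_raw = 0.8561 - 0.01*15.561 = 0.7005
y_raw = -0.2249 - 0.01*7.8514 = -0.3034
Step 3: Project onto [-3, 2].
x_proj = clip(0.7005) = 0.7005
y_proj = clip(-0.3034) = -0.3034
Step 4: Evaluate f.
f(0.7005, -0.3034) = 4.6637


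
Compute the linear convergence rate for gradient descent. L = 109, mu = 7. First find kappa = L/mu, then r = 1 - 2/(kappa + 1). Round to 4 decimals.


Step 1: Compute the condition number.
kappa = L/mu = 109/7 = 15.5714
Step 2: Compute the convergence rate.
r = 1 - 2/(kappa + 1) = 1 - 2*mu/(L + mu) = (L - mu)/(L + mu) = 102/116 = 0.8793


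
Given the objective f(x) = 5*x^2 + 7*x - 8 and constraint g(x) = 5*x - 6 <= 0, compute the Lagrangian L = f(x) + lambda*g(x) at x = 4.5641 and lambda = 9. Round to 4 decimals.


Step 1: Evaluate f(x).
f(4.5641) = 5*4.5641^2 + 7*4.5641 - 8 = 128.1037
Step 2: Evaluate g(x).
g(4.5641) = 5*4.5641 - 6 = 16.8205
Step 3: Compute Lagrangian.
L = 128.1037 + 9*16.8205 = 279.4882


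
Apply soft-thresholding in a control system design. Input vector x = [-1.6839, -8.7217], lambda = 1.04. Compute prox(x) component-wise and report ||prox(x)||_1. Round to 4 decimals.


Soft-thresholding with lambda = 1.04:
prox(-1.6839) = sign(-1.6839)*max(|-1.6839| - 1.04, 0) = -0.6439
prox(-8.7217) = sign(-8.7217)*max(|-8.7217| - 1.04, 0) = -7.6817
prox(x) = [-0.6439, -7.6817]
||prox(x)||_1 = 0.6439 + 7.6817 = 8.3256


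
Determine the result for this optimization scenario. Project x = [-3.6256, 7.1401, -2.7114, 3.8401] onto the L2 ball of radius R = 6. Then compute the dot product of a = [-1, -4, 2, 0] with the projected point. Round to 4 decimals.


Step 1: Compute ||x|| (intermediates to 6 decimals).
||x|| = sqrt((-3.6256)^2 + 7.1401^2 + (-2.7114)^2 + 3.8401^2) = 9.285691
Step 2: Project.
Since ||x|| > R, scale = R/||x|| = 6/9.285691 = 0.646155, proj(x) = scale * x
proj(x) = [-2.3427, 4.613611, -1.751985, 2.4813]
Step 3: Dot product.
a^T * proj(x) = -1*(-2.3427) - 4*4.613611 + 2*(-1.751985) + 0*2.4813 = -19.6157


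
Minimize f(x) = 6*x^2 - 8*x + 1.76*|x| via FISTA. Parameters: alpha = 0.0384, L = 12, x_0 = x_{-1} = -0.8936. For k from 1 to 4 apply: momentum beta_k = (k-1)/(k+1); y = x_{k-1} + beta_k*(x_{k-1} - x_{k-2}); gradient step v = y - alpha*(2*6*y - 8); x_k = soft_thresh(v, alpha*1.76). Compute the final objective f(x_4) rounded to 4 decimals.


FISTA on f(x) = 6*x^2 - 8*x + 1.76*|x|
L = 12, alpha = 0.0384
Iteration 1: beta = 0.0, y = -0.8936 + 0.0*(-0.8936 + 0.8936) = -0.8936
  grad(y) = -18.7232, v = y - alpha*grad = -0.1746
  prox(v) = soft_thresh(-0.1746, 0.0676) = -0.107
Iteration 2: beta = 0.3333, y = -0.107 + 0.3333*(-0.107 + 0.8936) = 0.1551
  grad(y) = -6.1383, v = y - alpha*grad = 0.3909
  prox(v) = soft_thresh(0.3909, 0.0676) = 0.3233
Iteration 3: beta = 0.5, y = 0.3233 + 0.5*(0.3233 + 0.107) = 0.5384
  grad(y) = -1.5389, v = y - alpha*grad = 0.5975
  prox(v) = soft_thresh(0.5975, 0.0676) = 0.5299
Iteration 4: beta = 0.6, y = 0.5299 + 0.6*(0.5299 - 0.3233) = 0.6539
  grad(y) = -0.1528, v = y - alpha*grad = 0.6598
  prox(v) = soft_thresh(0.6598, 0.0676) = 0.5922
f(x_4) = 6*0.5922^2 - 8*0.5922 + 1.76*|0.5922| = -1.5911


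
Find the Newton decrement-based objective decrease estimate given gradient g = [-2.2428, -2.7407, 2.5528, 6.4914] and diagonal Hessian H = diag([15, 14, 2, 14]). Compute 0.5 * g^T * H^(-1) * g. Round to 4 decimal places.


Step 1: H is diagonal, so H^(-1) * g = [-0.1495, -0.1958, 1.2764, 0.4637].
Step 2: g^T H^(-1) g = sum_i g_i^2 / H_ii
  = (-2.2428)^2/15 + (-2.7407)^2/14 + (2.5528)^2/2 + (6.4914)^2/14
  = 0.3353 + 0.5365 + 3.2584 + 3.0099 = 7.1401
Step 3: Objective decrease = 0.5 * g^T H^(-1) g = 3.5701


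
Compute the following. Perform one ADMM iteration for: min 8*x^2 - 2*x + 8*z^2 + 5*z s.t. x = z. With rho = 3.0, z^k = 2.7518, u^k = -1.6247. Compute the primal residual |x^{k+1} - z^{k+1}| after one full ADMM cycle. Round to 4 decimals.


ADMM iteration with rho = 3.0, z^k = 2.7518, u^k = -1.6247
Step 1: x-update.
Minimize 8*x^2 - 2*x + (3.0/2)*(x - 2.7518 - 1.6247)^2
FOC: (2*8 + 3.0)*x = 2 + 3.0*(2.7518 + 1.6247)
x^{k+1} = 0.7963
Step 2: z-update.
Minimize 8*z^2 + 5*z + (3.0/2)*(0.7963 - z - 1.6247)^2
FOC: (2*8 + 3.0)*z = -5 + 3.0*(0.7963 - 1.6247)
z^{k+1} = -0.394
Step 3: u-update.
u^{k+1} = -1.6247 + 0.7963 + 0.394 = -0.4345
Step 4: Primal residual = |0.7963 + 0.394| = 1.1902


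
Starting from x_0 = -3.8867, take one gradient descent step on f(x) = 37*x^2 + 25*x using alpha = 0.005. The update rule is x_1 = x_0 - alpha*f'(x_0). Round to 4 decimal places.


We compute the gradient at x_0 and apply the update.
f'(x) = 74*x + 25
f'(-3.8867) = 74*-3.8867 + 25 = -262.6158
x_1 = -3.8867 - 0.005*-262.6158 = -2.5736


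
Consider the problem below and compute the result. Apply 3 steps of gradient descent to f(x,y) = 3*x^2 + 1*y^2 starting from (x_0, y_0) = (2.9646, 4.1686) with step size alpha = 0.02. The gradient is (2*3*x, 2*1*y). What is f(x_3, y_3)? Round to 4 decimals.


Gradient descent on f(x,y) = 3*x^2 + 1*y^2.
Starting point: (2.9646, 4.1686), alpha = 0.02
Step 1: grad_x = 2*3*2.9646 = 17.7876, grad_y = 2*1*4.1686 = 8.3372
  x_1 = 2.9646 - 0.02*17.7876 = 2.6088
  y_1 = 4.1686 - 0.02*8.3372 = 4.0019
Step 2: grad_x = 2*3*2.6088 = 15.6531, grad_y = 2*1*4.0019 = 8.0037
  x_2 = 2.6088 - 0.02*15.6531 = 2.2958
  y_2 = 4.0019 - 0.02*8.0037 = 3.8418
Step 3: grad_x = 2*3*2.2958 = 13.7747, grad_y = 2*1*3.8418 = 7.6836
  x_3 = 2.2958 - 0.02*13.7747 = 2.0203
  y_3 = 3.8418 - 0.02*7.6836 = 3.6881
f(2.0203, 3.6881) = 3*2.0203^2 + 1*3.6881^2 = 25.8469


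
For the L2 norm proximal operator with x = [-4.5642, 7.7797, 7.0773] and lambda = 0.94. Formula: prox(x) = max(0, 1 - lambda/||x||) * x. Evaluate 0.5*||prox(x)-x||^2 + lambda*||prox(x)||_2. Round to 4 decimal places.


Step 1: Compute ||x||.
||x|| = 11.4649
Step 2: Compute scaling factor.
scale = max(0, 1 - 0.94/11.4649) = 0.918
Step 3: prox(x) = [-4.19, 7.1418, 6.497]
||prox(x)|| = 10.5249
Step 4: Proximal objective.
0.5*||prox-x||^2 = 0.4418
lambda*||prox|| = 9.8934
Total = 10.3352


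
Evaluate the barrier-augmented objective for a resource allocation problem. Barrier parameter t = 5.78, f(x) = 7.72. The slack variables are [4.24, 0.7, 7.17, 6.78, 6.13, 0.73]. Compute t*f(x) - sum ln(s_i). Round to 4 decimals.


Step 1: Compute log-barrier.
ln values: [1.4446, -0.3567, 1.9699, 1.914, 1.8132, -0.3147]
phi = -(1.4446 - 0.3567 + 1.9699 + 1.914 + 1.8132 - 0.3147) = -6.4703
Step 2: Compute augmented objective.
t*f(x) = 5.78*7.72 = 44.6216
Total = 44.6216 - 6.4703 = 38.1513


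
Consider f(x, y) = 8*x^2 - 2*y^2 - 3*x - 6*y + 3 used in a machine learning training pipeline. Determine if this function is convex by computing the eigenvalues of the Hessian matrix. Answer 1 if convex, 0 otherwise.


The Hessian of f(x,y) = 8*x^2 - 2*y^2 - 3*x - 6*y + 3 is:
H = [[16, 0], [0, -4]]
Trace = 16 - 4 = 12
Determinant = 16*-4 - (0)^2 = -64
Discriminant = (12)^2 - 4*-64 = 400.0
Eigenvalues: lambda_1 = -4.0, lambda_2 = 16.0
The function is not convex.

0


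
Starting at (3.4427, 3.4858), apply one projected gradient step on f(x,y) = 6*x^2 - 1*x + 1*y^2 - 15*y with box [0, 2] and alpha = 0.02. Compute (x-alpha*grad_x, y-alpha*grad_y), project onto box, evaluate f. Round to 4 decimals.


Step 1: Compute gradient at (3.4427, 3.4858).
grad_x = 2*6*3.4427 - 1 = 40.3124
grad_y = 2*1*3.4858 - 15 = -8.0284
Step 2: Gradient step.
x_raw = 3.4427 - 0.02*40.3124 = 2.6365
y_raw = 3.4858 - 0.02*-8.0284 = 3.6464
Step 3: Project onto [0, 2].
x_proj = clip(2.6365) = 2.0
y_proj = clip(3.6464) = 2.0
Step 4: Evaluate f.
f(2.0, 2.0) = -4.0
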